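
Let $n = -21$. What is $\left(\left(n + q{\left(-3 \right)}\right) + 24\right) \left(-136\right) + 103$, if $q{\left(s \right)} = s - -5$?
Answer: $-577$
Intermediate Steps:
$q{\left(s \right)} = 5 + s$ ($q{\left(s \right)} = s + 5 = 5 + s$)
$\left(\left(n + q{\left(-3 \right)}\right) + 24\right) \left(-136\right) + 103 = \left(\left(-21 + \left(5 - 3\right)\right) + 24\right) \left(-136\right) + 103 = \left(\left(-21 + 2\right) + 24\right) \left(-136\right) + 103 = \left(-19 + 24\right) \left(-136\right) + 103 = 5 \left(-136\right) + 103 = -680 + 103 = -577$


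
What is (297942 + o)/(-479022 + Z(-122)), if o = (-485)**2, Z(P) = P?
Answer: -533167/479144 ≈ -1.1127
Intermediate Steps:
o = 235225
(297942 + o)/(-479022 + Z(-122)) = (297942 + 235225)/(-479022 - 122) = 533167/(-479144) = 533167*(-1/479144) = -533167/479144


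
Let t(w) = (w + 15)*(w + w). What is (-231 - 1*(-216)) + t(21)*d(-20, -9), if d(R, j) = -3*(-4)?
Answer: 18129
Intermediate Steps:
t(w) = 2*w*(15 + w) (t(w) = (15 + w)*(2*w) = 2*w*(15 + w))
d(R, j) = 12
(-231 - 1*(-216)) + t(21)*d(-20, -9) = (-231 - 1*(-216)) + (2*21*(15 + 21))*12 = (-231 + 216) + (2*21*36)*12 = -15 + 1512*12 = -15 + 18144 = 18129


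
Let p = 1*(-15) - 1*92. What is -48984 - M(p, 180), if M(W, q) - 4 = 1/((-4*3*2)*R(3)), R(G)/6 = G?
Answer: -21162815/432 ≈ -48988.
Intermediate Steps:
R(G) = 6*G
p = -107 (p = -15 - 92 = -107)
M(W, q) = 1727/432 (M(W, q) = 4 + 1/((-4*3*2)*(6*3)) = 4 + 1/(-12*2*18) = 4 + 1/(-1*24*18) = 4 + 1/(-24*18) = 4 + 1/(-432) = 4 - 1/432 = 1727/432)
-48984 - M(p, 180) = -48984 - 1*1727/432 = -48984 - 1727/432 = -21162815/432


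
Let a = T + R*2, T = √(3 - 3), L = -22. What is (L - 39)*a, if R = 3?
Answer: -366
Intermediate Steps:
T = 0 (T = √0 = 0)
a = 6 (a = 0 + 3*2 = 0 + 6 = 6)
(L - 39)*a = (-22 - 39)*6 = -61*6 = -366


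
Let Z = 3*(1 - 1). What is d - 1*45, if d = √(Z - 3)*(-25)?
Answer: -45 - 25*I*√3 ≈ -45.0 - 43.301*I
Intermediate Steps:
Z = 0 (Z = 3*0 = 0)
d = -25*I*√3 (d = √(0 - 3)*(-25) = √(-3)*(-25) = (I*√3)*(-25) = -25*I*√3 ≈ -43.301*I)
d - 1*45 = -25*I*√3 - 1*45 = -25*I*√3 - 45 = -45 - 25*I*√3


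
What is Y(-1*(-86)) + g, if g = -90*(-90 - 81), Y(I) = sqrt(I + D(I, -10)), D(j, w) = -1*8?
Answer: 15390 + sqrt(78) ≈ 15399.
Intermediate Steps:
D(j, w) = -8
Y(I) = sqrt(-8 + I) (Y(I) = sqrt(I - 8) = sqrt(-8 + I))
g = 15390 (g = -90*(-171) = 15390)
Y(-1*(-86)) + g = sqrt(-8 - 1*(-86)) + 15390 = sqrt(-8 + 86) + 15390 = sqrt(78) + 15390 = 15390 + sqrt(78)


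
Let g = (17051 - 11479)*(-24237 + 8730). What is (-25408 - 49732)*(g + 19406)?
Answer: 6491013833720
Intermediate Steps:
g = -86405004 (g = 5572*(-15507) = -86405004)
(-25408 - 49732)*(g + 19406) = (-25408 - 49732)*(-86405004 + 19406) = -75140*(-86385598) = 6491013833720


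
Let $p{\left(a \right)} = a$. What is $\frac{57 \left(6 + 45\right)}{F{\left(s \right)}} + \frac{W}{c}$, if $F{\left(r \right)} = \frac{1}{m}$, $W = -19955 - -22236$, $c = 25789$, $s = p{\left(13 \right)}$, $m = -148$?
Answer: $- \frac{11095353923}{25789} \approx -4.3024 \cdot 10^{5}$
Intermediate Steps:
$s = 13$
$W = 2281$ ($W = -19955 + 22236 = 2281$)
$F{\left(r \right)} = - \frac{1}{148}$ ($F{\left(r \right)} = \frac{1}{-148} = - \frac{1}{148}$)
$\frac{57 \left(6 + 45\right)}{F{\left(s \right)}} + \frac{W}{c} = \frac{57 \left(6 + 45\right)}{- \frac{1}{148}} + \frac{2281}{25789} = 57 \cdot 51 \left(-148\right) + 2281 \cdot \frac{1}{25789} = 2907 \left(-148\right) + \frac{2281}{25789} = -430236 + \frac{2281}{25789} = - \frac{11095353923}{25789}$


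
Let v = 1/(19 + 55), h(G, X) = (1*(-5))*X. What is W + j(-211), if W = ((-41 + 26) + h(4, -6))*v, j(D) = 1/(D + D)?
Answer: 1564/7807 ≈ 0.20033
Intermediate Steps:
h(G, X) = -5*X
v = 1/74 ≈ 0.013514
j(D) = 1/(2*D)
W = 15/74 (W = ((-41 + 26) - 5*(-6))*(1/74) = (-15 + 30)*(1/74) = 15*(1/74) = 15/74 ≈ 0.20270)
W + j(-211) = 15/74 + (½)/(-211) = 15/74 + (½)*(-1/211) = 15/74 - 1/422 = 1564/7807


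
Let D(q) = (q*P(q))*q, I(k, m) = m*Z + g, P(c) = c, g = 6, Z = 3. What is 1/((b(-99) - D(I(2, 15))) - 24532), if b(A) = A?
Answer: -1/157282 ≈ -6.3580e-6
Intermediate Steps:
I(k, m) = 6 + 3*m (I(k, m) = m*3 + 6 = 3*m + 6 = 6 + 3*m)
D(q) = q³ (D(q) = (q*q)*q = q²*q = q³)
1/((b(-99) - D(I(2, 15))) - 24532) = 1/((-99 - (6 + 3*15)³) - 24532) = 1/((-99 - (6 + 45)³) - 24532) = 1/((-99 - 1*51³) - 24532) = 1/((-99 - 1*132651) - 24532) = 1/((-99 - 132651) - 24532) = 1/(-132750 - 24532) = 1/(-157282) = -1/157282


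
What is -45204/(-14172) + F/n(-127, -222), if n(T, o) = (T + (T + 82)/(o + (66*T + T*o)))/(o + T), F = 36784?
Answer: 19801184005231/195886565 ≈ 1.0109e+5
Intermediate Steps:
n(T, o) = (T + (82 + T)/(o + 66*T + T*o))/(T + o)
-45204/(-14172) + F/n(-127, -222) = -45204/(-14172) + 36784/(((82 - 127 + 66*(-127)² - 127*(-222) - 222*(-127)²)/((-222)² + 66*(-127)² - 127*(-222)² - 222*(-127)² + 67*(-127)*(-222)))) = -45204*(-1/14172) + 36784/(((82 - 127 + 66*16129 + 28194 - 222*16129)/(49284 + 66*16129 - 127*49284 - 222*16129 + 1888998))) = 3767/1181 + 36784/(((82 - 127 + 1064514 + 28194 - 3580638)/(49284 + 1064514 - 6259068 - 3580638 + 1888998))) = 3767/1181 + 36784/((-2487975/(-6836910))) = 3767/1181 + 36784/((-1/6836910*(-2487975))) = 3767/1181 + 36784/(165865/455794) = 3767/1181 + 36784*(455794/165865) = 3767/1181 + 16765926496/165865 = 19801184005231/195886565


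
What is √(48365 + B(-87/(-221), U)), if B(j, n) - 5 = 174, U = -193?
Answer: 4*√3034 ≈ 220.33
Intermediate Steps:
B(j, n) = 179 (B(j, n) = 5 + 174 = 179)
√(48365 + B(-87/(-221), U)) = √(48365 + 179) = √48544 = 4*√3034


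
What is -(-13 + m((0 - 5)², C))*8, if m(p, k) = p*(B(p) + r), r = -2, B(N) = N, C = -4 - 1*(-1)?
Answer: -4496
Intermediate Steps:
C = -3 (C = -4 + 1 = -3)
m(p, k) = p*(-2 + p) (m(p, k) = p*(p - 2) = p*(-2 + p))
-(-13 + m((0 - 5)², C))*8 = -(-13 + (0 - 5)²*(-2 + (0 - 5)²))*8 = -(-13 + (-5)²*(-2 + (-5)²))*8 = -(-13 + 25*(-2 + 25))*8 = -(-13 + 25*23)*8 = -(-13 + 575)*8 = -562*8 = -1*4496 = -4496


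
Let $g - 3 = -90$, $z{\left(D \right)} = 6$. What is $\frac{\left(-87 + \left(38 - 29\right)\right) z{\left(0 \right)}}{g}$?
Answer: $\frac{156}{29} \approx 5.3793$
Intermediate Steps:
$g = -87$ ($g = 3 - 90 = -87$)
$\frac{\left(-87 + \left(38 - 29\right)\right) z{\left(0 \right)}}{g} = \frac{\left(-87 + \left(38 - 29\right)\right) 6}{-87} = \left(-87 + \left(38 - 29\right)\right) 6 \left(- \frac{1}{87}\right) = \left(-87 + 9\right) 6 \left(- \frac{1}{87}\right) = \left(-78\right) 6 \left(- \frac{1}{87}\right) = \left(-468\right) \left(- \frac{1}{87}\right) = \frac{156}{29}$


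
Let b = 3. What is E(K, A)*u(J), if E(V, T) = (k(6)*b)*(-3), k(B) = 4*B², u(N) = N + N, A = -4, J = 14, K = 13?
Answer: -36288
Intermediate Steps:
u(N) = 2*N
E(V, T) = -1296 (E(V, T) = ((4*6²)*3)*(-3) = ((4*36)*3)*(-3) = (144*3)*(-3) = 432*(-3) = -1296)
E(K, A)*u(J) = -2592*14 = -1296*28 = -36288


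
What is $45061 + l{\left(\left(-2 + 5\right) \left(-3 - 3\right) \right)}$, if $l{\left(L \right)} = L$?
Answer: $45043$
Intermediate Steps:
$45061 + l{\left(\left(-2 + 5\right) \left(-3 - 3\right) \right)} = 45061 + \left(-2 + 5\right) \left(-3 - 3\right) = 45061 + 3 \left(-6\right) = 45061 - 18 = 45043$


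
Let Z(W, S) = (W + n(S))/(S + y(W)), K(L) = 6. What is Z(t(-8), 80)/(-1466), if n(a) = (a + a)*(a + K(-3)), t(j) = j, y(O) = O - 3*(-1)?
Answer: -2292/18325 ≈ -0.12508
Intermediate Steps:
y(O) = 3 + O (y(O) = O + 3 = 3 + O)
n(a) = 2*a*(6 + a) (n(a) = (a + a)*(a + 6) = (2*a)*(6 + a) = 2*a*(6 + a))
Z(W, S) = (W + 2*S*(6 + S))/(3 + S + W) (Z(W, S) = (W + 2*S*(6 + S))/(S + (3 + W)) = (W + 2*S*(6 + S))/(3 + S + W))
Z(t(-8), 80)/(-1466) = ((-8 + 2*80*(6 + 80))/(3 + 80 - 8))/(-1466) = ((-8 + 2*80*86)/75)*(-1/1466) = ((-8 + 13760)/75)*(-1/1466) = ((1/75)*13752)*(-1/1466) = (4584/25)*(-1/1466) = -2292/18325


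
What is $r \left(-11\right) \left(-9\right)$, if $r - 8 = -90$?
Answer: $-8118$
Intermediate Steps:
$r = -82$ ($r = 8 - 90 = -82$)
$r \left(-11\right) \left(-9\right) = \left(-82\right) \left(-11\right) \left(-9\right) = 902 \left(-9\right) = -8118$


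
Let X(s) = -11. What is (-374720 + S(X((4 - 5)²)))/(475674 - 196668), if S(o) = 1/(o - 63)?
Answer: -27729281/20646444 ≈ -1.3431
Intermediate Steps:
S(o) = 1/(-63 + o)
(-374720 + S(X((4 - 5)²)))/(475674 - 196668) = (-374720 + 1/(-63 - 11))/(475674 - 196668) = (-374720 + 1/(-74))/279006 = (-374720 - 1/74)*(1/279006) = -27729281/74*1/279006 = -27729281/20646444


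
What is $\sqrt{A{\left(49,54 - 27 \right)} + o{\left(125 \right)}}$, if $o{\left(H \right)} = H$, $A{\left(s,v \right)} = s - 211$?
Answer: $i \sqrt{37} \approx 6.0828 i$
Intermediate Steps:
$A{\left(s,v \right)} = -211 + s$
$\sqrt{A{\left(49,54 - 27 \right)} + o{\left(125 \right)}} = \sqrt{\left(-211 + 49\right) + 125} = \sqrt{-162 + 125} = \sqrt{-37} = i \sqrt{37}$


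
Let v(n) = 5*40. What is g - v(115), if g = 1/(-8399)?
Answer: -1679801/8399 ≈ -200.00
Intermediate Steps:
v(n) = 200
g = -1/8399 ≈ -0.00011906
g - v(115) = -1/8399 - 1*200 = -1/8399 - 200 = -1679801/8399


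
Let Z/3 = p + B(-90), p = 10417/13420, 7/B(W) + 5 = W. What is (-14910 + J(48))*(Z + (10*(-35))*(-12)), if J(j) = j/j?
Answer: -290441796639/4636 ≈ -6.2649e+7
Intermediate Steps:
B(W) = 7/(-5 + W)
p = 947/1220 (p = 10417*(1/13420) = 947/1220 ≈ 0.77623)
J(j) = 1
Z = 9771/4636 (Z = 3*(947/1220 + 7/(-5 - 90)) = 3*(947/1220 + 7/(-95)) = 3*(947/1220 + 7*(-1/95)) = 3*(947/1220 - 7/95) = 3*(3257/4636) = 9771/4636 ≈ 2.1076)
(-14910 + J(48))*(Z + (10*(-35))*(-12)) = (-14910 + 1)*(9771/4636 + (10*(-35))*(-12)) = -14909*(9771/4636 - 350*(-12)) = -14909*(9771/4636 + 4200) = -14909*19480971/4636 = -290441796639/4636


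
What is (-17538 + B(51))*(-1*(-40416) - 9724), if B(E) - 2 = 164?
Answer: -533181424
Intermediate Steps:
B(E) = 166 (B(E) = 2 + 164 = 166)
(-17538 + B(51))*(-1*(-40416) - 9724) = (-17538 + 166)*(-1*(-40416) - 9724) = -17372*(40416 - 9724) = -17372*30692 = -533181424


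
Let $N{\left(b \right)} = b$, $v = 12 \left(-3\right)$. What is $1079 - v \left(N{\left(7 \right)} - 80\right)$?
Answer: $-1549$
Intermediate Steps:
$v = -36$
$1079 - v \left(N{\left(7 \right)} - 80\right) = 1079 - - 36 \left(7 - 80\right) = 1079 - \left(-36\right) \left(-73\right) = 1079 - 2628 = -1549$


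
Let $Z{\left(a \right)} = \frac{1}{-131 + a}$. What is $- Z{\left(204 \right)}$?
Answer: $- \frac{1}{73} \approx -0.013699$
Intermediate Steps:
$- Z{\left(204 \right)} = - \frac{1}{-131 + 204} = - \frac{1}{73}$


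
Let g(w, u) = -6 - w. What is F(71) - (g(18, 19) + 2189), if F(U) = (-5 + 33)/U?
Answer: -153687/71 ≈ -2164.6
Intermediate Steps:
F(U) = 28/U
F(71) - (g(18, 19) + 2189) = 28/71 - ((-6 - 1*18) + 2189) = 28*(1/71) - ((-6 - 18) + 2189) = 28/71 - (-24 + 2189) = 28/71 - 1*2165 = 28/71 - 2165 = -153687/71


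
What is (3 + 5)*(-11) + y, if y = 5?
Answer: -83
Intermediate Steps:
(3 + 5)*(-11) + y = (3 + 5)*(-11) + 5 = 8*(-11) + 5 = -88 + 5 = -83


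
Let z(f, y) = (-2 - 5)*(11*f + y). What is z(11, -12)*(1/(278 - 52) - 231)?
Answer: 39832415/226 ≈ 1.7625e+5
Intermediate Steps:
z(f, y) = -77*f - 7*y (z(f, y) = -7*(y + 11*f) = -77*f - 7*y)
z(11, -12)*(1/(278 - 52) - 231) = (-77*11 - 7*(-12))*(1/(278 - 52) - 231) = (-847 + 84)*(1/226 - 231) = -763*(1/226 - 231) = -763*(-52205/226) = 39832415/226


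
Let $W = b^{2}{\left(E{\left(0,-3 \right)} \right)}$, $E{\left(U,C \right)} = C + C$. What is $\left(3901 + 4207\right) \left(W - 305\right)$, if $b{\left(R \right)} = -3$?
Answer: $-2399968$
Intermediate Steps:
$E{\left(U,C \right)} = 2 C$
$W = 9$ ($W = \left(-3\right)^{2} = 9$)
$\left(3901 + 4207\right) \left(W - 305\right) = \left(3901 + 4207\right) \left(9 - 305\right) = 8108 \left(-296\right) = -2399968$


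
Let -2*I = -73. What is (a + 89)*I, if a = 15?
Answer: 3796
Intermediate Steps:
I = 73/2 (I = -½*(-73) = 73/2 ≈ 36.500)
(a + 89)*I = (15 + 89)*(73/2) = 104*(73/2) = 3796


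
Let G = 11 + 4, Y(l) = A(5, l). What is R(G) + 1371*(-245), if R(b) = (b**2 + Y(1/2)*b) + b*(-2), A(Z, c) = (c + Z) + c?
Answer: -335610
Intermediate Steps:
A(Z, c) = Z + 2*c (A(Z, c) = (Z + c) + c = Z + 2*c)
Y(l) = 5 + 2*l
G = 15
R(b) = b**2 + 4*b (R(b) = (b**2 + (5 + 2/2)*b) + b*(-2) = (b**2 + (5 + 2*(1/2))*b) - 2*b = (b**2 + (5 + 1)*b) - 2*b = (b**2 + 6*b) - 2*b = b**2 + 4*b)
R(G) + 1371*(-245) = 15*(4 + 15) + 1371*(-245) = 15*19 - 335895 = 285 - 335895 = -335610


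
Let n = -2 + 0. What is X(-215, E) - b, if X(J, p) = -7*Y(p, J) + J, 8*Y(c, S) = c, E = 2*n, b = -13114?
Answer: 25805/2 ≈ 12903.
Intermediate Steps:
n = -2
E = -4 (E = 2*(-2) = -4)
Y(c, S) = c/8
X(J, p) = J - 7*p/8 (X(J, p) = -7*p/8 + J = J - 7*p/8)
X(-215, E) - b = (-215 - 7/8*(-4)) - 1*(-13114) = (-215 + 7/2) + 13114 = -423/2 + 13114 = 25805/2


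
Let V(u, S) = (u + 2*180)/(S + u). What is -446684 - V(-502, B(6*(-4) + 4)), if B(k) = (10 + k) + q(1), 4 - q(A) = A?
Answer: -227362298/509 ≈ -4.4668e+5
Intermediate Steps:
q(A) = 4 - A
B(k) = 13 + k (B(k) = (10 + k) + (4 - 1*1) = (10 + k) + (4 - 1) = (10 + k) + 3 = 13 + k)
V(u, S) = (360 + u)/(S + u) (V(u, S) = (u + 360)/(S + u) = (360 + u)/(S + u))
-446684 - V(-502, B(6*(-4) + 4)) = -446684 - (360 - 502)/((13 + (6*(-4) + 4)) - 502) = -446684 - (-142)/((13 + (-24 + 4)) - 502) = -446684 - (-142)/((13 - 20) - 502) = -446684 - (-142)/(-7 - 502) = -446684 - (-142)/(-509) = -446684 - (-1)*(-142)/509 = -446684 - 1*142/509 = -446684 - 142/509 = -227362298/509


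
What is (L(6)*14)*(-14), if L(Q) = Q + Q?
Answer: -2352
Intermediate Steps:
L(Q) = 2*Q
(L(6)*14)*(-14) = ((2*6)*14)*(-14) = (12*14)*(-14) = 168*(-14) = -2352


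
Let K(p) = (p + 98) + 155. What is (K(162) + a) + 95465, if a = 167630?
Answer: 263510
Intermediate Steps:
K(p) = 253 + p (K(p) = (98 + p) + 155 = 253 + p)
(K(162) + a) + 95465 = ((253 + 162) + 167630) + 95465 = (415 + 167630) + 95465 = 168045 + 95465 = 263510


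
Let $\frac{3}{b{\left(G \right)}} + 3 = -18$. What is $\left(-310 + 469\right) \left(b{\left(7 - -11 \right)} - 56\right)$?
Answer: $- \frac{62487}{7} \approx -8926.7$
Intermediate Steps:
$b{\left(G \right)} = - \frac{1}{7}$ ($b{\left(G \right)} = \frac{3}{-3 - 18} = \frac{3}{-21} = 3 \left(- \frac{1}{21}\right) = - \frac{1}{7}$)
$\left(-310 + 469\right) \left(b{\left(7 - -11 \right)} - 56\right) = \left(-310 + 469\right) \left(- \frac{1}{7} - 56\right) = 159 \left(- \frac{393}{7}\right) = - \frac{62487}{7}$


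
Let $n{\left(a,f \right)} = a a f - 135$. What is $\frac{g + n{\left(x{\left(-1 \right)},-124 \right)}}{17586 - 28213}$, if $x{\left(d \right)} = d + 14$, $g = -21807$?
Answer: $\frac{42898}{10627} \approx 4.0367$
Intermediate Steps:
$x{\left(d \right)} = 14 + d$
$n{\left(a,f \right)} = -135 + f a^{2}$ ($n{\left(a,f \right)} = a^{2} f - 135 = f a^{2} - 135 = -135 + f a^{2}$)
$\frac{g + n{\left(x{\left(-1 \right)},-124 \right)}}{17586 - 28213} = \frac{-21807 - \left(135 + 124 \left(14 - 1\right)^{2}\right)}{17586 - 28213} = \frac{-21807 - \left(135 + 124 \cdot 13^{2}\right)}{-10627} = \left(-21807 - 21091\right) \left(- \frac{1}{10627}\right) = \left(-42898\right) \left(- \frac{1}{10627}\right) = \frac{42898}{10627}$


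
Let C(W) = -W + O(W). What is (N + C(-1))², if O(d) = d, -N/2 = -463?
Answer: 857476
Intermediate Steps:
N = 926 (N = -2*(-463) = 926)
C(W) = 0 (C(W) = -W + W = 0)
(N + C(-1))² = (926 + 0)² = 926² = 857476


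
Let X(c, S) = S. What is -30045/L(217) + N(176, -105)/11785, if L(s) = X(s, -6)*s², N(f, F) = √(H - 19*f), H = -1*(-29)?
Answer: 10015/94178 + I*√3315/11785 ≈ 0.10634 + 0.0048855*I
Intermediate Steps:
H = 29
N(f, F) = √(29 - 19*f)
L(s) = -6*s²
-30045/L(217) + N(176, -105)/11785 = -30045/((-6*217²)) + √(29 - 19*176)/11785 = -30045/((-6*47089)) + √(29 - 3344)*(1/11785) = -30045/(-282534) + √(-3315)*(1/11785) = -30045*(-1/282534) + (I*√3315)*(1/11785) = 10015/94178 + I*√3315/11785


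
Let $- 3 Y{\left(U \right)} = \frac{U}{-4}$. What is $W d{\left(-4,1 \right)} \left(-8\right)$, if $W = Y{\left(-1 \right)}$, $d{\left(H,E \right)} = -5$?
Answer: $- \frac{10}{3} \approx -3.3333$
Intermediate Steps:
$Y{\left(U \right)} = \frac{U}{12}$ ($Y{\left(U \right)} = - \frac{U \frac{1}{-4}}{3} = - \frac{U \left(- \frac{1}{4}\right)}{3} = - \frac{\left(- \frac{1}{4}\right) U}{3} = \frac{U}{12}$)
$W = - \frac{1}{12}$ ($W = \frac{1}{12} \left(-1\right) = - \frac{1}{12} \approx -0.083333$)
$W d{\left(-4,1 \right)} \left(-8\right) = \left(- \frac{1}{12}\right) \left(-5\right) \left(-8\right) = \frac{5}{12} \left(-8\right) = - \frac{10}{3}$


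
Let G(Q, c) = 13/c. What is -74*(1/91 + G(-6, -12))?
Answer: 43327/546 ≈ 79.354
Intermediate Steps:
-74*(1/91 + G(-6, -12)) = -74*(1/91 + 13/(-12)) = -74*(1/91 + 13*(-1/12)) = -74*(1/91 - 13/12) = -74*(-1171/1092) = 43327/546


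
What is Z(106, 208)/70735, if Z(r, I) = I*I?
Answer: 43264/70735 ≈ 0.61164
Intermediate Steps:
Z(r, I) = I²
Z(106, 208)/70735 = 208²/70735 = 43264*(1/70735) = 43264/70735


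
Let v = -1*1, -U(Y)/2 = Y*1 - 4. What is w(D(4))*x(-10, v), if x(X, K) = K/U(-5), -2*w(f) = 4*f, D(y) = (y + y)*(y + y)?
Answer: 64/9 ≈ 7.1111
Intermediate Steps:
D(y) = 4*y² (D(y) = (2*y)*(2*y) = 4*y²)
w(f) = -2*f
U(Y) = 8 - 2*Y (U(Y) = -2*(Y*1 - 4) = -2*(Y - 4) = -2*(-4 + Y) = 8 - 2*Y)
v = -1
x(X, K) = K/18 (x(X, K) = K/(8 - 2*(-5)) = K/(8 + 10) = K/18)
w(D(4))*x(-10, v) = (-8*4²)*((1/18)*(-1)) = -8*16*(-1/18) = -2*64*(-1/18) = -128*(-1/18) = 64/9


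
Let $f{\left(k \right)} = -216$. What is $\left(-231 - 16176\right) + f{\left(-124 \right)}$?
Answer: $-16623$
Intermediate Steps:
$\left(-231 - 16176\right) + f{\left(-124 \right)} = \left(-231 - 16176\right) - 216 = -16407 - 216 = -16623$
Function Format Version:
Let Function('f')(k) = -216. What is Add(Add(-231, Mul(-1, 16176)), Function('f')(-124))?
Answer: -16623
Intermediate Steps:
Add(Add(-231, Mul(-1, 16176)), Function('f')(-124)) = Add(Add(-231, Mul(-1, 16176)), -216) = Add(Add(-231, -16176), -216) = Add(-16407, -216) = -16623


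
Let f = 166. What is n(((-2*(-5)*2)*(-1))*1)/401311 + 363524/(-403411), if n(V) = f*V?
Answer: -147225504484/161893271821 ≈ -0.90940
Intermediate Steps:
n(V) = 166*V
n(((-2*(-5)*2)*(-1))*1)/401311 + 363524/(-403411) = (166*(((-2*(-5)*2)*(-1))*1))/401311 + 363524/(-403411) = (166*(((10*2)*(-1))*1))*(1/401311) + 363524*(-1/403411) = (166*((20*(-1))*1))*(1/401311) - 363524/403411 = (166*(-20*1))*(1/401311) - 363524/403411 = (166*(-20))*(1/401311) - 363524/403411 = -3320*1/401311 - 363524/403411 = -3320/401311 - 363524/403411 = -147225504484/161893271821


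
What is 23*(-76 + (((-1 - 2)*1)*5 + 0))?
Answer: -2093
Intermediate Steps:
23*(-76 + (((-1 - 2)*1)*5 + 0)) = 23*(-76 + (-3*1*5 + 0)) = 23*(-76 + (-3*5 + 0)) = 23*(-76 + (-15 + 0)) = 23*(-76 - 15) = 23*(-91) = -2093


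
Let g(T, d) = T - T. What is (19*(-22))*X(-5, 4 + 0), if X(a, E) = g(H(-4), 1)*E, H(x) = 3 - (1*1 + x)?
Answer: 0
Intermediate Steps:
H(x) = 2 - x (H(x) = 3 - (1 + x) = 3 + (-1 - x) = 2 - x)
g(T, d) = 0
X(a, E) = 0 (X(a, E) = 0*E = 0)
(19*(-22))*X(-5, 4 + 0) = (19*(-22))*0 = -418*0 = 0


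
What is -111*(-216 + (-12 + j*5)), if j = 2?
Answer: 24198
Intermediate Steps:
-111*(-216 + (-12 + j*5)) = -111*(-216 + (-12 + 2*5)) = -111*(-216 + (-12 + 10)) = -111*(-216 - 2) = -111*(-218) = 24198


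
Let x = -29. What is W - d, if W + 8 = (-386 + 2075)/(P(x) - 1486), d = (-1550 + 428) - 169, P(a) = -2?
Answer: 635805/496 ≈ 1281.9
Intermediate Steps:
d = -1291 (d = -1122 - 169 = -1291)
W = -4531/496 (W = -8 + (-386 + 2075)/(-2 - 1486) = -8 + 1689/(-1488) = -8 + 1689*(-1/1488) = -8 - 563/496 = -4531/496 ≈ -9.1351)
W - d = -4531/496 - 1*(-1291) = -4531/496 + 1291 = 635805/496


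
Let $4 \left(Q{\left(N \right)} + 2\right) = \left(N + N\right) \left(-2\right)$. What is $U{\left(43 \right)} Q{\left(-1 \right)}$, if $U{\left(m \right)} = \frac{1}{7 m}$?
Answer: $- \frac{1}{301} \approx -0.0033223$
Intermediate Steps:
$Q{\left(N \right)} = -2 - N$ ($Q{\left(N \right)} = -2 + \frac{\left(N + N\right) \left(-2\right)}{4} = -2 + \frac{2 N \left(-2\right)}{4} = -2 + \frac{\left(-4\right) N}{4} = -2 - N$)
$U{\left(m \right)} = \frac{1}{7 m}$
$U{\left(43 \right)} Q{\left(-1 \right)} = \frac{1}{7 \cdot 43} \left(-2 - -1\right) = \frac{1}{7} \cdot \frac{1}{43} \left(-2 + 1\right) = \frac{1}{301} \left(-1\right) = - \frac{1}{301}$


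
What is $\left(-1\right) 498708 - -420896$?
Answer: $-77812$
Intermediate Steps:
$\left(-1\right) 498708 - -420896 = -498708 + 420896 = -77812$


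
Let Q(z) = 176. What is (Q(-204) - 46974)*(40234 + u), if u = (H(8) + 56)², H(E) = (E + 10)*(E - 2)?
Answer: -3141549740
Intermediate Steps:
H(E) = (-2 + E)*(10 + E) (H(E) = (10 + E)*(-2 + E) = (-2 + E)*(10 + E))
u = 26896 (u = ((-20 + 8² + 8*8) + 56)² = ((-20 + 64 + 64) + 56)² = (108 + 56)² = 164² = 26896)
(Q(-204) - 46974)*(40234 + u) = (176 - 46974)*(40234 + 26896) = -46798*67130 = -3141549740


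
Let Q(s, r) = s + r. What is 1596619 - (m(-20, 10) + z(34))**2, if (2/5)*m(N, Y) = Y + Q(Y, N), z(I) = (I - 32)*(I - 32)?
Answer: 1596603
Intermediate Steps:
Q(s, r) = r + s
z(I) = (-32 + I)**2 (z(I) = (-32 + I)*(-32 + I) = (-32 + I)**2)
m(N, Y) = 5*Y + 5*N/2 (m(N, Y) = 5*(Y + (N + Y))/2 = 5*(N + 2*Y)/2 = 5*Y + 5*N/2)
1596619 - (m(-20, 10) + z(34))**2 = 1596619 - ((5*10 + (5/2)*(-20)) + (-32 + 34)**2)**2 = 1596619 - ((50 - 50) + 2**2)**2 = 1596619 - (0 + 4)**2 = 1596619 - 1*4**2 = 1596619 - 1*16 = 1596619 - 16 = 1596603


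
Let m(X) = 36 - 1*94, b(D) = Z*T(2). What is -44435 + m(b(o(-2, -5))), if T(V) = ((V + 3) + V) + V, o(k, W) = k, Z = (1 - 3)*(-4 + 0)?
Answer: -44493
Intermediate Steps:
Z = 8 (Z = -2*(-4) = 8)
T(V) = 3 + 3*V (T(V) = ((3 + V) + V) + V = (3 + 2*V) + V = 3 + 3*V)
b(D) = 72 (b(D) = 8*(3 + 3*2) = 8*(3 + 6) = 8*9 = 72)
m(X) = -58 (m(X) = 36 - 94 = -58)
-44435 + m(b(o(-2, -5))) = -44435 - 58 = -44493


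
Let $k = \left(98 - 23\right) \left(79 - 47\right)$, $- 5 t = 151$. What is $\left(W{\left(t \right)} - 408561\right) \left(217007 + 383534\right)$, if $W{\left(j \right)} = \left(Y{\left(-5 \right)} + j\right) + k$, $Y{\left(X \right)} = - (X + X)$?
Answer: $- \frac{1219642320146}{5} \approx -2.4393 \cdot 10^{11}$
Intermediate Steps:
$t = - \frac{151}{5}$ ($t = \left(- \frac{1}{5}\right) 151 = - \frac{151}{5} \approx -30.2$)
$Y{\left(X \right)} = - 2 X$
$k = 2400$ ($k = 75 \cdot 32 = 2400$)
$W{\left(j \right)} = 2410 + j$ ($W{\left(j \right)} = \left(\left(-2\right) \left(-5\right) + j\right) + 2400 = \left(10 + j\right) + 2400 = 2410 + j$)
$\left(W{\left(t \right)} - 408561\right) \left(217007 + 383534\right) = \left(\left(2410 - \frac{151}{5}\right) - 408561\right) \left(217007 + 383534\right) = \left(\frac{11899}{5} - 408561\right) 600541 = \left(- \frac{2030906}{5}\right) 600541 = - \frac{1219642320146}{5}$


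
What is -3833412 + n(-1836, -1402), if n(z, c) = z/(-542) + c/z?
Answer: -953667537841/248778 ≈ -3.8334e+6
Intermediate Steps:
n(z, c) = -z/542 + c/z (n(z, c) = z*(-1/542) + c/z = -z/542 + c/z)
-3833412 + n(-1836, -1402) = -3833412 + (-1/542*(-1836) - 1402/(-1836)) = -3833412 + (918/271 - 1402*(-1/1836)) = -3833412 + (918/271 + 701/918) = -3833412 + 1032695/248778 = -953667537841/248778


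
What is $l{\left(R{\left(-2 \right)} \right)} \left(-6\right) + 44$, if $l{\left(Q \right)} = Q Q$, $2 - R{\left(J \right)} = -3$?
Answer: $-106$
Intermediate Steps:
$R{\left(J \right)} = 5$ ($R{\left(J \right)} = 2 - -3 = 2 + 3 = 5$)
$l{\left(Q \right)} = Q^{2}$
$l{\left(R{\left(-2 \right)} \right)} \left(-6\right) + 44 = 5^{2} \left(-6\right) + 44 = 25 \left(-6\right) + 44 = -150 + 44 = -106$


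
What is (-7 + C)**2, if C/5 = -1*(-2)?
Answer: 9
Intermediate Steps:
C = 10 (C = 5*(-1*(-2)) = 5*2 = 10)
(-7 + C)**2 = (-7 + 10)**2 = 3**2 = 9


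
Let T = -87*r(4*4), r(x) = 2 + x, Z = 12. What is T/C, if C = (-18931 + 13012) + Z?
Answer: 522/1969 ≈ 0.26511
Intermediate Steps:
C = -5907 (C = (-18931 + 13012) + 12 = -5919 + 12 = -5907)
T = -1566 (T = -87*(2 + 4*4) = -87*(2 + 16) = -87*18 = -1566)
T/C = -1566/(-5907) = -1566*(-1/5907) = 522/1969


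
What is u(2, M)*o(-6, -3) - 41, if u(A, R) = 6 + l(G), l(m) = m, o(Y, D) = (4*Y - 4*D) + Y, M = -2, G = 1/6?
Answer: -152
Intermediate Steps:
G = ⅙ ≈ 0.16667
o(Y, D) = -4*D + 5*Y (o(Y, D) = (-4*D + 4*Y) + Y = -4*D + 5*Y)
u(A, R) = 37/6 (u(A, R) = 6 + ⅙ = 37/6)
u(2, M)*o(-6, -3) - 41 = 37*(-4*(-3) + 5*(-6))/6 - 41 = 37*(12 - 30)/6 - 41 = (37/6)*(-18) - 41 = -111 - 41 = -152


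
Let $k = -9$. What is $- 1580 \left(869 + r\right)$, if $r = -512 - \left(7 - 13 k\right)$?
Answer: $-368140$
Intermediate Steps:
$r = -636$ ($r = -512 - \left(7 - -117\right) = -512 - \left(7 + 117\right) = -512 - 124 = -636$)
$- 1580 \left(869 + r\right) = - 1580 \left(869 - 636\right) = \left(-1580\right) 233 = -368140$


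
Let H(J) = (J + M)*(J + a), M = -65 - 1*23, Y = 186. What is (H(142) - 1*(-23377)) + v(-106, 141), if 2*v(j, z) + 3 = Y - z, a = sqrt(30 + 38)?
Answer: 31066 + 108*sqrt(17) ≈ 31511.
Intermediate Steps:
a = 2*sqrt(17) (a = sqrt(68) = 2*sqrt(17) ≈ 8.2462)
M = -88 (M = -65 - 23 = -88)
v(j, z) = 183/2 - z/2 (v(j, z) = -3/2 + (186 - z)/2 = -3/2 + (93 - z/2) = 183/2 - z/2)
H(J) = (-88 + J)*(J + 2*sqrt(17)) (H(J) = (J - 88)*(J + 2*sqrt(17)) = (-88 + J)*(J + 2*sqrt(17)))
(H(142) - 1*(-23377)) + v(-106, 141) = ((142**2 - 176*sqrt(17) - 88*142 + 2*142*sqrt(17)) - 1*(-23377)) + (183/2 - 1/2*141) = ((20164 - 176*sqrt(17) - 12496 + 284*sqrt(17)) + 23377) + (183/2 - 141/2) = ((7668 + 108*sqrt(17)) + 23377) + 21 = (31045 + 108*sqrt(17)) + 21 = 31066 + 108*sqrt(17)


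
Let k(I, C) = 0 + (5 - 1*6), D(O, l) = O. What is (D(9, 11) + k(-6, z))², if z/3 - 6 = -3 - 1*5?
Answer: 64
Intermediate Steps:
z = -6 (z = 18 + 3*(-3 - 1*5) = 18 + 3*(-3 - 5) = 18 + 3*(-8) = 18 - 24 = -6)
k(I, C) = -1 (k(I, C) = 0 + (5 - 6) = 0 - 1 = -1)
(D(9, 11) + k(-6, z))² = (9 - 1)² = 8² = 64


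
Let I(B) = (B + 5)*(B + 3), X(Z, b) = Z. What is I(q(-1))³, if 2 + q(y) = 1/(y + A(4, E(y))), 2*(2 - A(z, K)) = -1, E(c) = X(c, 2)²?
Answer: 166375/729 ≈ 228.22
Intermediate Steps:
E(c) = c²
A(z, K) = 5/2 (A(z, K) = 2 - ½*(-1) = 2 + ½ = 5/2)
q(y) = -2 + 1/(5/2 + y) (q(y) = -2 + 1/(y + 5/2) = -2 + 1/(5/2 + y))
I(B) = (3 + B)*(5 + B) (I(B) = (5 + B)*(3 + B) = (3 + B)*(5 + B))
I(q(-1))³ = (15 + (4*(-2 - 1*(-1))/(5 + 2*(-1)))² + 8*(4*(-2 - 1*(-1))/(5 + 2*(-1))))³ = (15 + (4*(-2 + 1)/(5 - 2))² + 8*(4*(-2 + 1)/(5 - 2)))³ = (15 + (4*(-1)/3)² + 8*(4*(-1)/3))³ = (15 + (4*(⅓)*(-1))² + 8*(4*(⅓)*(-1)))³ = (15 + (-4/3)² + 8*(-4/3))³ = (15 + 16/9 - 32/3)³ = (55/9)³ = 166375/729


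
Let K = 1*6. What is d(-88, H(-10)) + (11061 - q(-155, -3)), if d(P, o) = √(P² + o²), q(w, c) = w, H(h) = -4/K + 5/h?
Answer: 11216 + √278833/6 ≈ 11304.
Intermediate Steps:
K = 6
H(h) = -⅔ + 5/h (H(h) = -4/6 + 5/h = -4*⅙ + 5/h = -⅔ + 5/h)
d(-88, H(-10)) + (11061 - q(-155, -3)) = √((-88)² + (-⅔ + 5/(-10))²) + (11061 - 1*(-155)) = √(7744 + (-⅔ + 5*(-⅒))²) + (11061 + 155) = √(7744 + (-⅔ - ½)²) + 11216 = √(7744 + (-7/6)²) + 11216 = √(7744 + 49/36) + 11216 = √(278833/36) + 11216 = √278833/6 + 11216 = 11216 + √278833/6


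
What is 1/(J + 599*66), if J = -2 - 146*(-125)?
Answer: 1/57782 ≈ 1.7306e-5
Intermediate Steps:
J = 18248 (J = -2 + 18250 = 18248)
1/(J + 599*66) = 1/(18248 + 599*66) = 1/(18248 + 39534) = 1/57782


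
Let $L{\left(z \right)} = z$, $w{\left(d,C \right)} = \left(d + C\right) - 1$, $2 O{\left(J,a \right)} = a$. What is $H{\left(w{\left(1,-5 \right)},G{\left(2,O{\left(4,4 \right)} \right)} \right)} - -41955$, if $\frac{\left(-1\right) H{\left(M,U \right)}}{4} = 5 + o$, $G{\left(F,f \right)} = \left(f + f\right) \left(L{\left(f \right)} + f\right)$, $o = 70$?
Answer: $41655$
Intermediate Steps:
$O{\left(J,a \right)} = \frac{a}{2}$
$w{\left(d,C \right)} = -1 + C + d$ ($w{\left(d,C \right)} = \left(C + d\right) - 1 = -1 + C + d$)
$G{\left(F,f \right)} = 4 f^{2}$ ($G{\left(F,f \right)} = \left(f + f\right) \left(f + f\right) = 2 f 2 f = 4 f^{2}$)
$H{\left(M,U \right)} = -300$ ($H{\left(M,U \right)} = - 4 \left(5 + 70\right) = \left(-4\right) 75 = -300$)
$H{\left(w{\left(1,-5 \right)},G{\left(2,O{\left(4,4 \right)} \right)} \right)} - -41955 = -300 - -41955 = -300 + 41955 = 41655$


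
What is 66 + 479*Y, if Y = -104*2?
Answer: -99566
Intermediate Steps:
Y = -208
66 + 479*Y = 66 + 479*(-208) = 66 - 99632 = -99566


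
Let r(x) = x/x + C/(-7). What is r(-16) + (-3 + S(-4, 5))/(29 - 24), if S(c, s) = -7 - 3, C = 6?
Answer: -86/35 ≈ -2.4571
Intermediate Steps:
S(c, s) = -10
r(x) = ⅐ (r(x) = x/x + 6/(-7) = 1 + 6*(-⅐) = 1 - 6/7 = ⅐)
r(-16) + (-3 + S(-4, 5))/(29 - 24) = ⅐ + (-3 - 10)/(29 - 24) = ⅐ - 13/5 = -86/35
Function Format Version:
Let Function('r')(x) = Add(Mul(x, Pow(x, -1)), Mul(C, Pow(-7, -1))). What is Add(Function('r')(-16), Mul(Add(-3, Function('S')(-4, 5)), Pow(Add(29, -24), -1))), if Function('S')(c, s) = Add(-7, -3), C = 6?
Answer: Rational(-86, 35) ≈ -2.4571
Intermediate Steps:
Function('S')(c, s) = -10
Function('r')(x) = Rational(1, 7) (Function('r')(x) = Add(Mul(x, Pow(x, -1)), Mul(6, Pow(-7, -1))) = Add(1, Mul(6, Rational(-1, 7))) = Add(1, Rational(-6, 7)) = Rational(1, 7))
Add(Function('r')(-16), Mul(Add(-3, Function('S')(-4, 5)), Pow(Add(29, -24), -1))) = Add(Rational(1, 7), Mul(Add(-3, -10), Pow(Add(29, -24), -1))) = Add(Rational(1, 7), Mul(-13, Pow(5, -1))) = Add(Rational(1, 7), Mul(-13, Rational(1, 5))) = Add(Rational(1, 7), Rational(-13, 5)) = Rational(-86, 35)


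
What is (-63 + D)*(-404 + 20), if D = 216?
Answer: -58752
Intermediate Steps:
(-63 + D)*(-404 + 20) = (-63 + 216)*(-404 + 20) = 153*(-384) = -58752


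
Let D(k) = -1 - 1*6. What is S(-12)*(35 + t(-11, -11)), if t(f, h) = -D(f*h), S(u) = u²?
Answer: 6048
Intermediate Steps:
D(k) = -7 (D(k) = -1 - 6 = -7)
t(f, h) = 7 (t(f, h) = -1*(-7) = 7)
S(-12)*(35 + t(-11, -11)) = (-12)²*(35 + 7) = 144*42 = 6048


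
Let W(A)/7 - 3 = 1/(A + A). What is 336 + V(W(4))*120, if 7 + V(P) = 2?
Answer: -264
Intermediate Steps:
W(A) = 21 + 7/(2*A) (W(A) = 21 + 7/(A + A) = 21 + 7/((2*A)) = 21 + 7*(1/(2*A)) = 21 + 7/(2*A))
V(P) = -5 (V(P) = -7 + 2 = -5)
336 + V(W(4))*120 = 336 - 5*120 = 336 - 600 = -264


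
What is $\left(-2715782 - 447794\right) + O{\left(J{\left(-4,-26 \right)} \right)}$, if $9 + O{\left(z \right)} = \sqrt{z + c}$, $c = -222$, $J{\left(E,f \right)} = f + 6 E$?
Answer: $-3163585 + 4 i \sqrt{17} \approx -3.1636 \cdot 10^{6} + 16.492 i$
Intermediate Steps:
$O{\left(z \right)} = -9 + \sqrt{-222 + z}$ ($O{\left(z \right)} = -9 + \sqrt{z - 222} = -9 + \sqrt{-222 + z}$)
$\left(-2715782 - 447794\right) + O{\left(J{\left(-4,-26 \right)} \right)} = \left(-2715782 - 447794\right) - \left(9 - \sqrt{-222 + \left(-26 + 6 \left(-4\right)\right)}\right) = -3163576 - \left(9 - \sqrt{-222 - 50}\right) = -3163576 - \left(9 - \sqrt{-272}\right) = -3163576 - \left(9 - 4 i \sqrt{17}\right) = -3163585 + 4 i \sqrt{17}$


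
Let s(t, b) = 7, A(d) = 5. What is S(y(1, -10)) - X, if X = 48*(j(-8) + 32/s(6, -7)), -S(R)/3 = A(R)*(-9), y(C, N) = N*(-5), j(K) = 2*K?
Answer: 4785/7 ≈ 683.57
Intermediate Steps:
y(C, N) = -5*N
S(R) = 135 (S(R) = -15*(-9) = -3*(-45) = 135)
X = -3840/7 (X = 48*(2*(-8) + 32/7) = 48*(-16 + 32*(⅐)) = 48*(-16 + 32/7) = 48*(-80/7) = -3840/7 ≈ -548.57)
S(y(1, -10)) - X = 135 - 1*(-3840/7) = 135 + 3840/7 = 4785/7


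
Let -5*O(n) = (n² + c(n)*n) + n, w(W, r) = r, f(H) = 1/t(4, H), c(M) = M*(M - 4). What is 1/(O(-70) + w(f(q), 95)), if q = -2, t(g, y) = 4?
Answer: 1/71649 ≈ 1.3957e-5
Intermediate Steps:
c(M) = M*(-4 + M)
f(H) = ¼ (f(H) = 1/4 = ¼)
O(n) = -n/5 - n²/5 - n²*(-4 + n)/5 (O(n) = -((n² + (n*(-4 + n))*n) + n)/5 = -((n² + n²*(-4 + n)) + n)/5 = -(n + n² + n²*(-4 + n))/5 = -n/5 - n²/5 - n²*(-4 + n)/5)
1/(O(-70) + w(f(q), 95)) = 1/((⅕)*(-70)*(-1 - 1*(-70)² + 3*(-70)) + 95) = 1/((⅕)*(-70)*(-1 - 1*4900 - 210) + 95) = 1/((⅕)*(-70)*(-1 - 4900 - 210) + 95) = 1/((⅕)*(-70)*(-5111) + 95) = 1/(71554 + 95) = 1/71649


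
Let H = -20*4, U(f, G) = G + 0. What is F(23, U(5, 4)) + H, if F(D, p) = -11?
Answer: -91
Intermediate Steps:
U(f, G) = G
H = -80
F(23, U(5, 4)) + H = -11 - 80 = -91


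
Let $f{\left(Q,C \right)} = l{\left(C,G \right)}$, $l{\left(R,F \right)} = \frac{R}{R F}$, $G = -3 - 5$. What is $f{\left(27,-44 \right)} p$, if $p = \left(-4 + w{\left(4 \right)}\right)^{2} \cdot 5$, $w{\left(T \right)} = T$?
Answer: $0$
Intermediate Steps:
$G = -8$ ($G = -3 - 5 = -8$)
$l{\left(R,F \right)} = \frac{1}{F}$ ($l{\left(R,F \right)} = \frac{R}{F R} = R \frac{1}{F R} = \frac{1}{F}$)
$f{\left(Q,C \right)} = - \frac{1}{8}$ ($f{\left(Q,C \right)} = \frac{1}{-8} = - \frac{1}{8}$)
$p = 0$ ($p = \left(-4 + 4\right)^{2} \cdot 5 = 0^{2} \cdot 5 = 0 \cdot 5 = 0$)
$f{\left(27,-44 \right)} p = \left(- \frac{1}{8}\right) 0 = 0$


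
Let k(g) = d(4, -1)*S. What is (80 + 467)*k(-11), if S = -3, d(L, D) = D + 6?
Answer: -8205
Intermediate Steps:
d(L, D) = 6 + D
k(g) = -15 (k(g) = (6 - 1)*(-3) = 5*(-3) = -15)
(80 + 467)*k(-11) = (80 + 467)*(-15) = 547*(-15) = -8205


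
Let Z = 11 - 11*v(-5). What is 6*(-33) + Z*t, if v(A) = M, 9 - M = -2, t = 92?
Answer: -10318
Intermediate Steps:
M = 11 (M = 9 - 1*(-2) = 9 + 2 = 11)
v(A) = 11
Z = -110 (Z = 11 - 11*11 = 11 - 121 = -110)
6*(-33) + Z*t = 6*(-33) - 110*92 = -198 - 10120 = -10318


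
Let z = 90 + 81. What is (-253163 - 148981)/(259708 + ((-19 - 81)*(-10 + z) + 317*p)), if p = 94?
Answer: -3408/2317 ≈ -1.4709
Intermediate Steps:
z = 171
(-253163 - 148981)/(259708 + ((-19 - 81)*(-10 + z) + 317*p)) = (-253163 - 148981)/(259708 + ((-19 - 81)*(-10 + 171) + 317*94)) = -402144/(259708 + (-100*161 + 29798)) = -402144/(259708 + (-16100 + 29798)) = -402144/(259708 + 13698) = -402144/273406 = -402144*1/273406 = -3408/2317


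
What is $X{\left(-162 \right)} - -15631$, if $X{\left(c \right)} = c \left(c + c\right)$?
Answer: $68119$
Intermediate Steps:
$X{\left(c \right)} = 2 c^{2}$ ($X{\left(c \right)} = c 2 c = 2 c^{2}$)
$X{\left(-162 \right)} - -15631 = 2 \left(-162\right)^{2} - -15631 = 2 \cdot 26244 + 15631 = 52488 + 15631 = 68119$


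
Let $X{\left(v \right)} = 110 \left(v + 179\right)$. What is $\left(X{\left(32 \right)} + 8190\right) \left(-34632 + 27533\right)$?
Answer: $-222908600$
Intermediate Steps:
$X{\left(v \right)} = 19690 + 110 v$ ($X{\left(v \right)} = 110 \left(179 + v\right) = 19690 + 110 v$)
$\left(X{\left(32 \right)} + 8190\right) \left(-34632 + 27533\right) = \left(\left(19690 + 110 \cdot 32\right) + 8190\right) \left(-34632 + 27533\right) = \left(\left(19690 + 3520\right) + 8190\right) \left(-7099\right) = \left(23210 + 8190\right) \left(-7099\right) = 31400 \left(-7099\right) = -222908600$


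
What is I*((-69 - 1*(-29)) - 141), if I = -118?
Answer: 21358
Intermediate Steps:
I*((-69 - 1*(-29)) - 141) = -118*((-69 - 1*(-29)) - 141) = -118*((-69 + 29) - 141) = -118*(-40 - 141) = -118*(-181) = 21358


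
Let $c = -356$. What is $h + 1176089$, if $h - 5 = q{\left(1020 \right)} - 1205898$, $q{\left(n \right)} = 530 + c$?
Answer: $-29630$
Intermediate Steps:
$q{\left(n \right)} = 174$ ($q{\left(n \right)} = 530 - 356 = 174$)
$h = -1205719$ ($h = 5 + \left(174 - 1205898\right) = 5 - 1205724 = -1205719$)
$h + 1176089 = -1205719 + 1176089 = -29630$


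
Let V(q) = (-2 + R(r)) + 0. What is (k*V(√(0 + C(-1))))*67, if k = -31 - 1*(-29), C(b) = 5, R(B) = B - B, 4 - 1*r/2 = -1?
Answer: 268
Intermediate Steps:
r = 10 (r = 8 - 2*(-1) = 8 + 2 = 10)
R(B) = 0
k = -2 (k = -31 + 29 = -2)
V(q) = -2 (V(q) = (-2 + 0) + 0 = -2 + 0 = -2)
(k*V(√(0 + C(-1))))*67 = -2*(-2)*67 = 4*67 = 268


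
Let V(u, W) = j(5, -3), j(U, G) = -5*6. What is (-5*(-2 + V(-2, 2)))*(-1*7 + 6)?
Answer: -160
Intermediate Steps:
j(U, G) = -30
V(u, W) = -30
(-5*(-2 + V(-2, 2)))*(-1*7 + 6) = (-5*(-2 - 30))*(-1*7 + 6) = (-5*(-32))*(-7 + 6) = 160*(-1) = -160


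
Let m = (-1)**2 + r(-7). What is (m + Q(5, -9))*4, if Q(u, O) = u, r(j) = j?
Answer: -4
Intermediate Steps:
m = -6 (m = (-1)**2 - 7 = 1 - 7 = -6)
(m + Q(5, -9))*4 = (-6 + 5)*4 = -1*4 = -4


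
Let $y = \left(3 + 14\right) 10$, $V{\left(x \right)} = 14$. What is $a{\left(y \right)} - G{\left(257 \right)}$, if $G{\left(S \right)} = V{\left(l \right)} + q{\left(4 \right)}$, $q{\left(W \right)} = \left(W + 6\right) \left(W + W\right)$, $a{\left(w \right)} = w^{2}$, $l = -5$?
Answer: $28806$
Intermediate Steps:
$y = 170$ ($y = 17 \cdot 10 = 170$)
$q{\left(W \right)} = 2 W \left(6 + W\right)$ ($q{\left(W \right)} = \left(6 + W\right) 2 W = 2 W \left(6 + W\right)$)
$G{\left(S \right)} = 94$ ($G{\left(S \right)} = 14 + 2 \cdot 4 \left(6 + 4\right) = 14 + 2 \cdot 4 \cdot 10 = 14 + 80 = 94$)
$a{\left(y \right)} - G{\left(257 \right)} = 170^{2} - 94 = 28900 - 94 = 28806$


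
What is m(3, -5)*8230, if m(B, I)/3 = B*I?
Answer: -370350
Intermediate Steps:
m(B, I) = 3*B*I (m(B, I) = 3*(B*I) = 3*B*I)
m(3, -5)*8230 = (3*3*(-5))*8230 = -45*8230 = -370350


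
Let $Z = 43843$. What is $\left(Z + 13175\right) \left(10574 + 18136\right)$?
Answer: $1636986780$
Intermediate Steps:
$\left(Z + 13175\right) \left(10574 + 18136\right) = \left(43843 + 13175\right) \left(10574 + 18136\right) = 57018 \cdot 28710 = 1636986780$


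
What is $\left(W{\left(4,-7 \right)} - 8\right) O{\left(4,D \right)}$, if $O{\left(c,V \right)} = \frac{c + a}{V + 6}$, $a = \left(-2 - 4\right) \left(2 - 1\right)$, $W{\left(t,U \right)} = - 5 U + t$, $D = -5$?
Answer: $-62$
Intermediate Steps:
$W{\left(t,U \right)} = t - 5 U$
$a = -6$ ($a = \left(-6\right) 1 = -6$)
$O{\left(c,V \right)} = \frac{-6 + c}{6 + V}$ ($O{\left(c,V \right)} = \frac{c - 6}{V + 6} = \frac{-6 + c}{6 + V}$)
$\left(W{\left(4,-7 \right)} - 8\right) O{\left(4,D \right)} = \left(\left(4 - -35\right) - 8\right) \frac{-6 + 4}{6 - 5} = \left(\left(4 + 35\right) - 8\right) 1^{-1} \left(-2\right) = \left(39 - 8\right) 1 \left(-2\right) = 31 \left(-2\right) = -62$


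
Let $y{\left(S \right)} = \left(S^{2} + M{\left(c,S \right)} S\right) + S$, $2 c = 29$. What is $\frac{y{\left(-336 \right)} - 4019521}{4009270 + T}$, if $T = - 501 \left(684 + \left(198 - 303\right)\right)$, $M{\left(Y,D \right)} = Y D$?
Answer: $- \frac{2269969}{3719191} \approx -0.61034$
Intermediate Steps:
$c = \frac{29}{2}$ ($c = \frac{1}{2} \cdot 29 = \frac{29}{2} \approx 14.5$)
$M{\left(Y,D \right)} = D Y$
$y{\left(S \right)} = S + \frac{31 S^{2}}{2}$ ($y{\left(S \right)} = \left(S^{2} + S \frac{29}{2} S\right) + S = \left(S^{2} + \frac{29 S}{2} S\right) + S = \left(S^{2} + \frac{29 S^{2}}{2}\right) + S = \frac{31 S^{2}}{2} + S = S + \frac{31 S^{2}}{2}$)
$T = -290079$ ($T = - 501 \left(684 - 105\right) = \left(-501\right) 579 = -290079$)
$\frac{y{\left(-336 \right)} - 4019521}{4009270 + T} = \frac{\frac{1}{2} \left(-336\right) \left(2 + 31 \left(-336\right)\right) - 4019521}{4009270 - 290079} = \frac{\frac{1}{2} \left(-336\right) \left(2 - 10416\right) - 4019521}{3719191} = \left(\frac{1}{2} \left(-336\right) \left(-10414\right) - 4019521\right) \frac{1}{3719191} = \left(1749552 - 4019521\right) \frac{1}{3719191} = \left(-2269969\right) \frac{1}{3719191} = - \frac{2269969}{3719191}$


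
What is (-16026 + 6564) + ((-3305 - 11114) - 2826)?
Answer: -26707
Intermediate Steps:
(-16026 + 6564) + ((-3305 - 11114) - 2826) = -9462 + (-14419 - 2826) = -9462 - 17245 = -26707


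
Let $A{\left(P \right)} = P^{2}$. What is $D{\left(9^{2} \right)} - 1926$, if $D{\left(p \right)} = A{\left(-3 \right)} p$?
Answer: $-1197$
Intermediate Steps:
$D{\left(p \right)} = 9 p$ ($D{\left(p \right)} = \left(-3\right)^{2} p = 9 p$)
$D{\left(9^{2} \right)} - 1926 = 9 \cdot 9^{2} - 1926 = 9 \cdot 81 - 1926 = 729 - 1926 = -1197$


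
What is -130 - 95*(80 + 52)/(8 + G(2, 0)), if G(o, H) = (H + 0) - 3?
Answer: -2638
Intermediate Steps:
G(o, H) = -3 + H (G(o, H) = H - 3 = -3 + H)
-130 - 95*(80 + 52)/(8 + G(2, 0)) = -130 - 95*(80 + 52)/(8 + (-3 + 0)) = -130 - 12540/(8 - 3) = -130 - 12540/5 = -130 - 95*132/5 = -130 - 2508 = -2638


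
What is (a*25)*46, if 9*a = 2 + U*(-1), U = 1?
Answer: 1150/9 ≈ 127.78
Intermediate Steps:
a = ⅑ (a = (2 + 1*(-1))/9 = (2 - 1)/9 = (⅑)*1 = ⅑ ≈ 0.11111)
(a*25)*46 = ((⅑)*25)*46 = (25/9)*46 = 1150/9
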